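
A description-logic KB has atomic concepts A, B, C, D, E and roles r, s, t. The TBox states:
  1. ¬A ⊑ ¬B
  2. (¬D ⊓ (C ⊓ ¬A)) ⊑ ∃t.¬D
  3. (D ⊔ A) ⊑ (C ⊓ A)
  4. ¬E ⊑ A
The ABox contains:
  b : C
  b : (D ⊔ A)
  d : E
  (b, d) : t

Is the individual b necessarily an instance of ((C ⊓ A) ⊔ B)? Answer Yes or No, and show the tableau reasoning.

1. b : ((C ⊓ A) ⊔ B)?  L(b) = {C, (D ⊔ A)} ∪ {((¬C ⊔ ¬A) ⊓ ¬B)}
   clash {A, ¬A} at b — b ∈ ((C ⊓ A) ⊔ B)
2. Hence b : ((C ⊓ A) ⊔ B): entailed.

Yes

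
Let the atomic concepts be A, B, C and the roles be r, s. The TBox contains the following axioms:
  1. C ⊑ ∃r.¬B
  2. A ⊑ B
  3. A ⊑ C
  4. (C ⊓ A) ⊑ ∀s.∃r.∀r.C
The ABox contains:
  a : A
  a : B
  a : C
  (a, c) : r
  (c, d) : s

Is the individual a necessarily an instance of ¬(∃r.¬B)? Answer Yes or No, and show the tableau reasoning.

No

1. a : ¬(∃r.¬B)?  L(a) = {A, B, C} ∪ {∃r.¬B}
   open: L(a) ⊇ {A, B, C, ∀s.∃r.∀r.C, ∃r.¬B} (+ ∃-successors) — a ∉ ¬(∃r.¬B) possible
2. Hence a : ¬(∃r.¬B): not entailed.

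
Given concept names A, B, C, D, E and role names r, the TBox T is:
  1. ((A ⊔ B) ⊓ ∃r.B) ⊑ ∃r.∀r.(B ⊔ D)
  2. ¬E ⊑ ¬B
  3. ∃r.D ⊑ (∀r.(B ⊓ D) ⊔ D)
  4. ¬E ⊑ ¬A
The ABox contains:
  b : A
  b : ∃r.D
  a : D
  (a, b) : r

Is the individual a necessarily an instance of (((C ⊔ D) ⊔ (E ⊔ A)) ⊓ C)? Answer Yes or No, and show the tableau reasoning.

1. a : (((C ⊔ D) ⊔ (E ⊔ A)) ⊓ C)?  L(a) = {D} ∪ {(((¬C ⊓ ¬D) ⊓ (¬E ⊓ ¬A)) ⊔ ¬C)}
   open: L(a) ⊇ {D, E, ¬A, ¬B, ¬C, …} — a ∉ (((C ⊔ D) ⊔ (E ⊔ A)) ⊓ C) possible
2. Hence a : (((C ⊔ D) ⊔ (E ⊔ A)) ⊓ C): not entailed.

No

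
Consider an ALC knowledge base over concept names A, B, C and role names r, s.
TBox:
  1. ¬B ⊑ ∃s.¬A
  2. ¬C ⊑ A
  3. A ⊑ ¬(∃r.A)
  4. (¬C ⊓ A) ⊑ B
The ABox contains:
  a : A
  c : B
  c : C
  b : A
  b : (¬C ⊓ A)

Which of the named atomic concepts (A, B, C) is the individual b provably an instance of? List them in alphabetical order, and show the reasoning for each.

1. b : A?  L(b) = {A, (¬C ⊓ A)} ∪ {¬A}
   clash {A, ¬A} at b — b ∈ A
2. b : B?  L(b) = {A, (¬C ⊓ A)} ∪ {¬B}
   clash {B, ¬B} at b — b ∈ B
3. b : C?  L(b) = {A, (¬C ⊓ A)} ∪ {¬C}
   apply at b: A⊑¬(∃r.A); (¬C ⊓ A)⊑B
   open: L(b) ⊇ {A, B, ¬C, ∀r.¬A} — b ∉ C possible
4. Entailed for b: {A, B}

{A, B}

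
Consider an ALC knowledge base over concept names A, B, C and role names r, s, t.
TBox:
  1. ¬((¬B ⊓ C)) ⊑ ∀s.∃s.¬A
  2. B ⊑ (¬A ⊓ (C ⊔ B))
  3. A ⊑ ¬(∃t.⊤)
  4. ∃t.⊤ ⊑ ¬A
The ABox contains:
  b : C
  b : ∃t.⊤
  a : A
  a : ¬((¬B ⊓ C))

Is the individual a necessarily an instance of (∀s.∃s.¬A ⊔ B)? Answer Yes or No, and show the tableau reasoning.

Yes

1. a : (∀s.∃s.¬A ⊔ B)?  L(a) = {A, ¬((¬B ⊓ C))} ∪ {(∃s.∀s.A ⊓ ¬B)}
   clash {A, ¬A} at an ∃-successor — a ∈ (∀s.∃s.¬A ⊔ B)
2. Hence a : (∀s.∃s.¬A ⊔ B): entailed.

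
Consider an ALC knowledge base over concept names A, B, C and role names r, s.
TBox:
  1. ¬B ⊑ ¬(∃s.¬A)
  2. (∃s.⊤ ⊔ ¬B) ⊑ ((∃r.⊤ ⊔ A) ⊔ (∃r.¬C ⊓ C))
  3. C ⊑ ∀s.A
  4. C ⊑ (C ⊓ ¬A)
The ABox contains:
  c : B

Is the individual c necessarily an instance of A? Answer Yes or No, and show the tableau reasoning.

1. c : A?  L(c) = {B} ∪ {¬A}
   open: L(c) ⊇ {B, ¬A, ¬C, ∀s.⊥} — c ∉ A possible
2. Hence c : A: not entailed.

No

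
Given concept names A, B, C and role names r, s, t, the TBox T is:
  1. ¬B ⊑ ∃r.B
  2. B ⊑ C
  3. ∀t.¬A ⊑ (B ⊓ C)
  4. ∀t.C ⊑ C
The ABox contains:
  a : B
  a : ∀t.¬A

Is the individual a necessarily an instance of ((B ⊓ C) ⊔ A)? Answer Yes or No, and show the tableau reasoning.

1. a : ((B ⊓ C) ⊔ A)?  L(a) = {B, ∀t.¬A} ∪ {((¬B ⊔ ¬C) ⊓ ¬A)}
   clash {C, ¬C} at a — a ∈ ((B ⊓ C) ⊔ A)
2. Hence a : ((B ⊓ C) ⊔ A): entailed.

Yes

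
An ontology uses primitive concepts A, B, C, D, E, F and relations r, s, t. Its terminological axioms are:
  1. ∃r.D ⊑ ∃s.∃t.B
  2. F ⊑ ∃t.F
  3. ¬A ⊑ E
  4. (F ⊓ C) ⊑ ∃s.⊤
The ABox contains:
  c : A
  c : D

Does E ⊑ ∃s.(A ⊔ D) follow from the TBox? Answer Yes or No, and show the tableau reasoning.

No

1. E ⊑ ∃s.(A ⊔ D)  ⇔  (E ⊓ ∀s.(¬A ⊓ ¬D)) unsat w.r.t. T
   open: L(x₀) ⊇ {E, ¬F, ∀r.¬D, ∀s.(¬A ⊓ ¬D)}
2. Hence E ⊑ ∃s.(A ⊔ D): not entailed.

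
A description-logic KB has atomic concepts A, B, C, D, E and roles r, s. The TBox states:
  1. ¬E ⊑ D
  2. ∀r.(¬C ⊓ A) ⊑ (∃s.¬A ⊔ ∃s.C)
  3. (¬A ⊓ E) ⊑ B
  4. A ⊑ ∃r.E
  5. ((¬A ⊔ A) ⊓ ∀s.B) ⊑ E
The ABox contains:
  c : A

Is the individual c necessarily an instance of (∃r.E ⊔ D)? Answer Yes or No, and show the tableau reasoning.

1. c : (∃r.E ⊔ D)?  L(c) = {A} ∪ {(∀r.¬E ⊓ ¬D)}
   clash {D, ¬D} at c — c ∈ (∃r.E ⊔ D)
2. Hence c : (∃r.E ⊔ D): entailed.

Yes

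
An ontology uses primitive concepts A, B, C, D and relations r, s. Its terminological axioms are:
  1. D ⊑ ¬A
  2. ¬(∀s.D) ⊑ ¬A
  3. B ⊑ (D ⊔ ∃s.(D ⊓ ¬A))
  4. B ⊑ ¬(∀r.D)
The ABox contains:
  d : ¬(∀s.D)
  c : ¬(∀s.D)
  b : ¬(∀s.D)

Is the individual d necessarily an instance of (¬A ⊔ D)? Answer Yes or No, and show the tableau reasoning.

Yes

1. d : (¬A ⊔ D)?  L(d) = {¬(∀s.D)} ∪ {(A ⊓ ¬D)}
   clash {A, ¬A} at d — d ∈ (¬A ⊔ D)
2. Hence d : (¬A ⊔ D): entailed.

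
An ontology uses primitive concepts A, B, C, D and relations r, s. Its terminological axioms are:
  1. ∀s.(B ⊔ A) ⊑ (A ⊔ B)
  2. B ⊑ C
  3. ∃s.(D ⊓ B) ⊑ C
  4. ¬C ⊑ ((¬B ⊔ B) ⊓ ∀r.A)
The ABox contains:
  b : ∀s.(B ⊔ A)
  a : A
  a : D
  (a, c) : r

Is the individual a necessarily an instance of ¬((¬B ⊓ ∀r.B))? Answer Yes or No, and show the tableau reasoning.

No

1. a : ¬((¬B ⊓ ∀r.B))?  L(a) = {A, D} ∪ {(¬B ⊓ ∀r.B)}
   open: L(a) ⊇ {A, C, D, ¬B, ∀r.B, …} (+ ∃-successors) — a ∉ ¬((¬B ⊓ ∀r.B)) possible
2. Hence a : ¬((¬B ⊓ ∀r.B)): not entailed.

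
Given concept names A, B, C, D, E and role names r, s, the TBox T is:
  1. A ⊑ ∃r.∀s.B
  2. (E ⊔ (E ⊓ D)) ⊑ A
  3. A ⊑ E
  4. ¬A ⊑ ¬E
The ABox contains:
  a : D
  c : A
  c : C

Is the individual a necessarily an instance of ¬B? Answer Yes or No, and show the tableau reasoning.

1. a : ¬B?  L(a) = {D} ∪ {B}
   open: L(a) ⊇ {A, B, D, E, ∃r.∀s.B} (+ ∃-successors) — a ∉ ¬B possible
2. Hence a : ¬B: not entailed.

No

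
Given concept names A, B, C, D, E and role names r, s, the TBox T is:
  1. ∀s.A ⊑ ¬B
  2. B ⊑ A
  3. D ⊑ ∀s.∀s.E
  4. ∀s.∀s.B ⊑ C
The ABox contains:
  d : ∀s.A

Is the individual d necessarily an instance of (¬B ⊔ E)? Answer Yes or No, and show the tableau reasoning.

1. d : (¬B ⊔ E)?  L(d) = {∀s.A} ∪ {(B ⊓ ¬E)}
   clash {B, ¬B} at d — d ∈ (¬B ⊔ E)
2. Hence d : (¬B ⊔ E): entailed.

Yes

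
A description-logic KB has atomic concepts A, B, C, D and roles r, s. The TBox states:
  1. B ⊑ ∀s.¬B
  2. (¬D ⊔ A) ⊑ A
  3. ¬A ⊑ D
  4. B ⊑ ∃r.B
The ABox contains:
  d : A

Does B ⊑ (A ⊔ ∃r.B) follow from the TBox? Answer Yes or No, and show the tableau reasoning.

Yes

1. B ⊑ (A ⊔ ∃r.B)  ⇔  (B ⊓ (¬A ⊓ ∀r.¬B)) unsat w.r.t. T
   all branches close; clash {A, ¬A} at x₀
2. Hence B ⊑ (A ⊔ ∃r.B): entailed.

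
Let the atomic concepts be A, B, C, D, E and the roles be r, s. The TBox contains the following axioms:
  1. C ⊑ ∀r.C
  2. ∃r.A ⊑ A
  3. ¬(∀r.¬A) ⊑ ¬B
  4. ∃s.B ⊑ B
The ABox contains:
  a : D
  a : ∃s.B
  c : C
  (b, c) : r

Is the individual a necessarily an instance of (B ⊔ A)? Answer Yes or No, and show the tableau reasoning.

1. a : (B ⊔ A)?  L(a) = {D, ∃s.B} ∪ {(¬B ⊓ ¬A)}
   clash {A, ¬A} at a — a ∈ (B ⊔ A)
2. Hence a : (B ⊔ A): entailed.

Yes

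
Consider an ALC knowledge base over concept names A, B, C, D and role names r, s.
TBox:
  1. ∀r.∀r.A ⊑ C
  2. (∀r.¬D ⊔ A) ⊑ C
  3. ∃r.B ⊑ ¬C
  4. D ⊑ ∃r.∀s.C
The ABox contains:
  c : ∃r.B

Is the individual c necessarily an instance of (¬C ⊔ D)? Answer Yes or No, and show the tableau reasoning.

Yes

1. c : (¬C ⊔ D)?  L(c) = {∃r.B} ∪ {(C ⊓ ¬D)}
   clash {C, ¬C} at c — c ∈ (¬C ⊔ D)
2. Hence c : (¬C ⊔ D): entailed.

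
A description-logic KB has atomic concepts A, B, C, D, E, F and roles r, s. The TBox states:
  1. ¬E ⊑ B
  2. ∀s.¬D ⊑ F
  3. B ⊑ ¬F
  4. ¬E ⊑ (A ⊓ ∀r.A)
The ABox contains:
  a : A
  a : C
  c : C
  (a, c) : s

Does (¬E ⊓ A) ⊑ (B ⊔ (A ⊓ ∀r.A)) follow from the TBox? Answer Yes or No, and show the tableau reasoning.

Yes

1. (¬E ⊓ A) ⊑ (B ⊔ (A ⊓ ∀r.A))  ⇔  ((¬E ⊓ A) ⊓ (¬B ⊓ (¬A ⊔ ∃r.¬A))) unsat w.r.t. T
   all branches close; clash {B, ¬B} at x₀
2. Hence (¬E ⊓ A) ⊑ (B ⊔ (A ⊓ ∀r.A)): entailed.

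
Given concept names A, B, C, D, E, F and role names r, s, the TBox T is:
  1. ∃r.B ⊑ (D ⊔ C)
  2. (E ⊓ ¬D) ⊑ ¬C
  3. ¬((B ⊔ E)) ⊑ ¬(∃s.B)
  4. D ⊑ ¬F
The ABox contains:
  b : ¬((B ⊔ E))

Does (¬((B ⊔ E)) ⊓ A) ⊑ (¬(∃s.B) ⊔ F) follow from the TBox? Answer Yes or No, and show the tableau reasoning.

1. (¬((B ⊔ E)) ⊓ A) ⊑ (¬(∃s.B) ⊔ F)  ⇔  (((¬B ⊓ ¬E) ⊓ A) ⊓ (∃s.B ⊓ ¬F)) unsat w.r.t. T
   all branches close; clash {C, ¬C} at x₀
2. Hence (¬((B ⊔ E)) ⊓ A) ⊑ (¬(∃s.B) ⊔ F): entailed.

Yes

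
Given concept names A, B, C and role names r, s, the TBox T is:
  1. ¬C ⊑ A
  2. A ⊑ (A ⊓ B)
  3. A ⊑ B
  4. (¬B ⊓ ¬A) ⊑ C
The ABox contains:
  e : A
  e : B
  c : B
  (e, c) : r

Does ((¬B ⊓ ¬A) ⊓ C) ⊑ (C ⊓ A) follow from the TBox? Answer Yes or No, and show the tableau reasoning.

1. ((¬B ⊓ ¬A) ⊓ C) ⊑ (C ⊓ A)  ⇔  (((¬B ⊓ ¬A) ⊓ C) ⊓ (¬C ⊔ ¬A)) unsat w.r.t. T
   open: L(x₀) ⊇ {C, ¬A, ¬B}
2. Hence ((¬B ⊓ ¬A) ⊓ C) ⊑ (C ⊓ A): not entailed.

No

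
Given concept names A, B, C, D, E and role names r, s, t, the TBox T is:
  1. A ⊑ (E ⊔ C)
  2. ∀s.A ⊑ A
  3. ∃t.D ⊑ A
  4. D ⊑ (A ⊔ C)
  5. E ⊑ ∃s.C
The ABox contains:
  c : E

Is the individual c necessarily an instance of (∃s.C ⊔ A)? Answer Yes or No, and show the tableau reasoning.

Yes

1. c : (∃s.C ⊔ A)?  L(c) = {E} ∪ {(∀s.¬C ⊓ ¬A)}
   clash {A, ¬A} at c — c ∈ (∃s.C ⊔ A)
2. Hence c : (∃s.C ⊔ A): entailed.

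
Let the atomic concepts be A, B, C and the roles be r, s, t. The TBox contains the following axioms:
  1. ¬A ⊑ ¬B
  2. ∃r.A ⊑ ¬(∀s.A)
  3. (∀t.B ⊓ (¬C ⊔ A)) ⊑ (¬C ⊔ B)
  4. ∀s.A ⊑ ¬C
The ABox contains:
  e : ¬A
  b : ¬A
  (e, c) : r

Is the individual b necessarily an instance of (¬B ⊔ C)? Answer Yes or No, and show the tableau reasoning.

1. b : (¬B ⊔ C)?  L(b) = {¬A} ∪ {(B ⊓ ¬C)}
   clash {B, ¬B} at b — b ∈ (¬B ⊔ C)
2. Hence b : (¬B ⊔ C): entailed.

Yes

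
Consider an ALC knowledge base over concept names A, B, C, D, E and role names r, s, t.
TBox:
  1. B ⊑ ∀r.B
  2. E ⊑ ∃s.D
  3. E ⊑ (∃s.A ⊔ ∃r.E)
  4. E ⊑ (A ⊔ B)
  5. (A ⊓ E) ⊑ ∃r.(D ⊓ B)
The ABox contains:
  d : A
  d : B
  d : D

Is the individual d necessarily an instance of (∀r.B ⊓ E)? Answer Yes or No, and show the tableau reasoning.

1. d : (∀r.B ⊓ E)?  L(d) = {A, B, D} ∪ {(∃r.¬B ⊔ ¬E)}
   apply at d: B⊑∀r.B
   open: L(d) ⊇ {A, B, D, ¬E, ∀r.B} — d ∉ (∀r.B ⊓ E) possible
2. Hence d : (∀r.B ⊓ E): not entailed.

No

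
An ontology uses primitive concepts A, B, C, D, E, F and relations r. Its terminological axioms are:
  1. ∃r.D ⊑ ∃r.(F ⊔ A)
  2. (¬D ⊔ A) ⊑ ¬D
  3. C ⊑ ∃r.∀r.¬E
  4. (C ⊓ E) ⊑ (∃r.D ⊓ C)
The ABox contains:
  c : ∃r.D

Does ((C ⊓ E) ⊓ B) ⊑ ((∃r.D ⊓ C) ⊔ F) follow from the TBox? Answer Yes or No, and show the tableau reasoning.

1. ((C ⊓ E) ⊓ B) ⊑ ((∃r.D ⊓ C) ⊔ F)  ⇔  (((C ⊓ E) ⊓ B) ⊓ ((∀r.¬D ⊔ ¬C) ⊓ ¬F)) unsat w.r.t. T
   all branches close; clash {C, ¬C} at x₀
2. Hence ((C ⊓ E) ⊓ B) ⊑ ((∃r.D ⊓ C) ⊔ F): entailed.

Yes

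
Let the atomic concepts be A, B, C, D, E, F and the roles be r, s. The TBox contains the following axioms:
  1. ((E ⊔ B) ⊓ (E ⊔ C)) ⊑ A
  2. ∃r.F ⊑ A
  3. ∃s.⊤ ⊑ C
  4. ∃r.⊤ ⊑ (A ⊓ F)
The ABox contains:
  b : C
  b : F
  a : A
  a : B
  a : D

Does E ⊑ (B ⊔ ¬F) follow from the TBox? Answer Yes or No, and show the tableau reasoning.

No

1. E ⊑ (B ⊔ ¬F)  ⇔  (E ⊓ (¬B ⊓ F)) unsat w.r.t. T
   open: L(x₀) ⊇ {A, E, F, ¬B, ∀r.¬F, …}
2. Hence E ⊑ (B ⊔ ¬F): not entailed.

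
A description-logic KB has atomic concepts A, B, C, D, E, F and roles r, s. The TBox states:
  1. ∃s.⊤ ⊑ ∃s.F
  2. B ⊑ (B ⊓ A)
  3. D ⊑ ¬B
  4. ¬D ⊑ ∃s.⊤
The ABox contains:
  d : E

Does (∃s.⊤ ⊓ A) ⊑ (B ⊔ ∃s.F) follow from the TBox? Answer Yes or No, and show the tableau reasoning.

1. (∃s.⊤ ⊓ A) ⊑ (B ⊔ ∃s.F)  ⇔  ((∃s.⊤ ⊓ A) ⊓ (¬B ⊓ ∀s.¬F)) unsat w.r.t. T
   all branches close; clash {F, ¬F} at an ∃-successor
2. Hence (∃s.⊤ ⊓ A) ⊑ (B ⊔ ∃s.F): entailed.

Yes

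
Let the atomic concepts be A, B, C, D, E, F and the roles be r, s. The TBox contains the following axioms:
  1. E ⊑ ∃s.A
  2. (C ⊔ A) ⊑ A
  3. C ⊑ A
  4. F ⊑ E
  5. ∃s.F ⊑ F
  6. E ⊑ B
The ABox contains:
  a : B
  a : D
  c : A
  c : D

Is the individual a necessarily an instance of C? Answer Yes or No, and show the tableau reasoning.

1. a : C?  L(a) = {B, D} ∪ {¬C}
   open: L(a) ⊇ {B, D, ¬A, ¬C, ¬E, …} — a ∉ C possible
2. Hence a : C: not entailed.

No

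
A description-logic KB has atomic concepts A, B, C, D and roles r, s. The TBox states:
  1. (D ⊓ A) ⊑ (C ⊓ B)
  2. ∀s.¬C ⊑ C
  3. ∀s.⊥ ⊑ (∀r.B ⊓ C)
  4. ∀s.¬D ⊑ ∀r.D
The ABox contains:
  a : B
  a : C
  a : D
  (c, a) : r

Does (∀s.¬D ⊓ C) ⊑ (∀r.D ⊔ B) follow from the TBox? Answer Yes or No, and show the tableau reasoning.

1. (∀s.¬D ⊓ C) ⊑ (∀r.D ⊔ B)  ⇔  ((∀s.¬D ⊓ C) ⊓ (∃r.¬D ⊓ ¬B)) unsat w.r.t. T
   all branches close; clash {B, ¬B} at x₀
2. Hence (∀s.¬D ⊓ C) ⊑ (∀r.D ⊔ B): entailed.

Yes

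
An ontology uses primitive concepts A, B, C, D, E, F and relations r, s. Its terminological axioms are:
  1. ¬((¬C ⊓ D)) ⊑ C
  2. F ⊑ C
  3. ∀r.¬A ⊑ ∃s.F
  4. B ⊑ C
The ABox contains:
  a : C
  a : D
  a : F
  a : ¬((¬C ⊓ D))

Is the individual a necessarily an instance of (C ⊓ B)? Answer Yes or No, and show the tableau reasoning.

1. a : (C ⊓ B)?  L(a) = {C, D, F, ¬((¬C ⊓ D))} ∪ {(¬C ⊔ ¬B)}
   open: L(a) ⊇ {C, D, F, ¬B, ∃r.A} (+ ∃-successors) — a ∉ (C ⊓ B) possible
2. Hence a : (C ⊓ B): not entailed.

No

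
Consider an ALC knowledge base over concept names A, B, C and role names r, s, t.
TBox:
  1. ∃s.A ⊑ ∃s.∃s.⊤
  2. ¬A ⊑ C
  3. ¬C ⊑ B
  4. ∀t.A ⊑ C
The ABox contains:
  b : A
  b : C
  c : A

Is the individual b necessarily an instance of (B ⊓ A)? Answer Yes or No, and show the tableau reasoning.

No

1. b : (B ⊓ A)?  L(b) = {A, C} ∪ {(¬B ⊔ ¬A)}
   open: L(b) ⊇ {A, C, ¬B, ∀s.¬A} — b ∉ (B ⊓ A) possible
2. Hence b : (B ⊓ A): not entailed.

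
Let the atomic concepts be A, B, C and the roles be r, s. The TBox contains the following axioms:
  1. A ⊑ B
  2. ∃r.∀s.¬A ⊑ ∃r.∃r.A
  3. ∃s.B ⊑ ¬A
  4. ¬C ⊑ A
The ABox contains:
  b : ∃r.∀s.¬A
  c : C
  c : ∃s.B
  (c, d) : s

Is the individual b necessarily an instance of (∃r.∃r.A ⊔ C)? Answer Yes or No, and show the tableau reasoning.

1. b : (∃r.∃r.A ⊔ C)?  L(b) = {∃r.∀s.¬A} ∪ {(∀r.∀r.¬A ⊓ ¬C)}
   clash {A, ¬A} at b — b ∈ (∃r.∃r.A ⊔ C)
2. Hence b : (∃r.∃r.A ⊔ C): entailed.

Yes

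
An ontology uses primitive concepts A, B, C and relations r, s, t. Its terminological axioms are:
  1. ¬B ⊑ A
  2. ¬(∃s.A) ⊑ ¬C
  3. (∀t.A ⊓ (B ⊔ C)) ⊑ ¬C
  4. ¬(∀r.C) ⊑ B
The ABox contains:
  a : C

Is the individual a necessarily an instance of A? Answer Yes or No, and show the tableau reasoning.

1. a : A?  L(a) = {C} ∪ {¬A}
   open: L(a) ⊇ {B, C, ¬A, ∃s.A, ∃t.¬A} (+ ∃-successors) — a ∉ A possible
2. Hence a : A: not entailed.

No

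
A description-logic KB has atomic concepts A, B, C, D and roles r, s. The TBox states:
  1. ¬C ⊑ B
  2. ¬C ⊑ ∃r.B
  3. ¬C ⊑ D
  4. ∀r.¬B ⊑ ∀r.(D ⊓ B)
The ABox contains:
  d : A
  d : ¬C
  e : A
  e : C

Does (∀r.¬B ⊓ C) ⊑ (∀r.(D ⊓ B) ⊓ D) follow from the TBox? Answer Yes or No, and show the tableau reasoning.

No

1. (∀r.¬B ⊓ C) ⊑ (∀r.(D ⊓ B) ⊓ D)  ⇔  ((∀r.¬B ⊓ C) ⊓ (∃r.(¬D ⊔ ¬B) ⊔ ¬D)) unsat w.r.t. T
   apply at x₀: ∀r.¬B⊑∀r.(D ⊓ B)
   open: L(x₀) ⊇ {C, ¬D, ∀r.(D ⊓ B), ∀r.¬B}
2. Hence (∀r.¬B ⊓ C) ⊑ (∀r.(D ⊓ B) ⊓ D): not entailed.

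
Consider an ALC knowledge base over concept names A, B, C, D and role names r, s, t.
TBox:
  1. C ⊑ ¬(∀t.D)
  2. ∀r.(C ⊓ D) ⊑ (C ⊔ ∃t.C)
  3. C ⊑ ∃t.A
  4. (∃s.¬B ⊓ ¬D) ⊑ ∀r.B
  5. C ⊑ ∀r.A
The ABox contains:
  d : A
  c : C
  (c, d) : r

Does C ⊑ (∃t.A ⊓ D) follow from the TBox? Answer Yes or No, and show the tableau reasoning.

No

1. C ⊑ (∃t.A ⊓ D)  ⇔  (C ⊓ (∀t.¬A ⊔ ¬D)) unsat w.r.t. T
   apply at x₀: C⊑¬(∀t.D); C⊑∃t.A; C⊑∀r.A
   open: L(x₀) ⊇ {C, ¬D, ∀r.A, ∀s.B, ∃r.(¬C ⊔ ¬D), …} (+ ∃-successors)
2. Hence C ⊑ (∃t.A ⊓ D): not entailed.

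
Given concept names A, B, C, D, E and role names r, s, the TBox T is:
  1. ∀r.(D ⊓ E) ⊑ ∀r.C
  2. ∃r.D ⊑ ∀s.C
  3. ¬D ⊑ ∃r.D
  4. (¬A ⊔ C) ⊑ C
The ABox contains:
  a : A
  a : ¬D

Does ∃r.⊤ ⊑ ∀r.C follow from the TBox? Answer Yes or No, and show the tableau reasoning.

1. ∃r.⊤ ⊑ ∀r.C  ⇔  (∃r.⊤ ⊓ ∃r.¬C) unsat w.r.t. T
   open: L(x₀) ⊇ {A, D, ¬C, ∀r.¬D, ∃r.(¬D ⊔ ¬E), …} (+ ∃-successors)
2. Hence ∃r.⊤ ⊑ ∀r.C: not entailed.

No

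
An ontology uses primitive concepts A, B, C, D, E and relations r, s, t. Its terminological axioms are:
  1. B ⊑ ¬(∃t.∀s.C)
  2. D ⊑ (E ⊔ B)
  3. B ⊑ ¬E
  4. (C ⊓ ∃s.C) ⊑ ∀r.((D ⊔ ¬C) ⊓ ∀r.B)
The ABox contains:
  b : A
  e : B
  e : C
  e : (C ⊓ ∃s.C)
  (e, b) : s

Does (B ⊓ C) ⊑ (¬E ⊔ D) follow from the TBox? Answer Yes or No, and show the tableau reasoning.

Yes

1. (B ⊓ C) ⊑ (¬E ⊔ D)  ⇔  ((B ⊓ C) ⊓ (E ⊓ ¬D)) unsat w.r.t. T
   all branches close; clash {E, ¬E} at x₀
2. Hence (B ⊓ C) ⊑ (¬E ⊔ D): entailed.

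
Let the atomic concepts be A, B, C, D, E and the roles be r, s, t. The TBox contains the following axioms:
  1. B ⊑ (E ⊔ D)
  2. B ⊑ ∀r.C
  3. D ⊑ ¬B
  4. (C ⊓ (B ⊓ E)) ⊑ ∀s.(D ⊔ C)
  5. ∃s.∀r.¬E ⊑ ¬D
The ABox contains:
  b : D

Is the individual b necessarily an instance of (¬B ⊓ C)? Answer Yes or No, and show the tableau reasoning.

1. b : (¬B ⊓ C)?  L(b) = {D} ∪ {(B ⊔ ¬C)}
   apply at b: D⊑¬B
   open: L(b) ⊇ {D, ¬B, ¬C, ∀s.∃r.E} — b ∉ (¬B ⊓ C) possible
2. Hence b : (¬B ⊓ C): not entailed.

No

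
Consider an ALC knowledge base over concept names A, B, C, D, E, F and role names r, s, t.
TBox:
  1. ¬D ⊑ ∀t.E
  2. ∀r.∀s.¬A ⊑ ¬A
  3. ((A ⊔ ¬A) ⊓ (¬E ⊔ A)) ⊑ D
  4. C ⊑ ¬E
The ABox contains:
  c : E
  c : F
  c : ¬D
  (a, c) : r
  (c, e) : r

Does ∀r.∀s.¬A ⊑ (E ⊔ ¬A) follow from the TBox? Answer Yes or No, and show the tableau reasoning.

1. ∀r.∀s.¬A ⊑ (E ⊔ ¬A)  ⇔  (∀r.∀s.¬A ⊓ (¬E ⊓ A)) unsat w.r.t. T
   all branches close; clash {A, ¬A} at x₀
2. Hence ∀r.∀s.¬A ⊑ (E ⊔ ¬A): entailed.

Yes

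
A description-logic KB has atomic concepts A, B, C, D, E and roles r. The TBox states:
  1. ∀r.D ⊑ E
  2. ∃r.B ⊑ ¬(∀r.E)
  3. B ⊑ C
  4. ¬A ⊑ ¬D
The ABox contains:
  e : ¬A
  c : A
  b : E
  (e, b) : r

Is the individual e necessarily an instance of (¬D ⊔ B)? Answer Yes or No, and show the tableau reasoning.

Yes

1. e : (¬D ⊔ B)?  L(e) = {¬A} ∪ {(D ⊓ ¬B)}
   clash {D, ¬D} at e — e ∈ (¬D ⊔ B)
2. Hence e : (¬D ⊔ B): entailed.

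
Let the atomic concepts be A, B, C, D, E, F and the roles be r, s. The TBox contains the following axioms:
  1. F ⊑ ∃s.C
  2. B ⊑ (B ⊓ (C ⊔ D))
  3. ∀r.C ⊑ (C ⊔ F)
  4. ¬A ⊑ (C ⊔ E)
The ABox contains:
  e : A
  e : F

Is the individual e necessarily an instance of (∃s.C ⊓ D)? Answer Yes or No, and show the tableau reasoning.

No

1. e : (∃s.C ⊓ D)?  L(e) = {A, F} ∪ {(∀s.¬C ⊔ ¬D)}
   apply at e: F⊑∃s.C
   open: L(e) ⊇ {A, F, ¬B, ¬D, ∃r.¬C, …} (+ ∃-successors) — e ∉ (∃s.C ⊓ D) possible
2. Hence e : (∃s.C ⊓ D): not entailed.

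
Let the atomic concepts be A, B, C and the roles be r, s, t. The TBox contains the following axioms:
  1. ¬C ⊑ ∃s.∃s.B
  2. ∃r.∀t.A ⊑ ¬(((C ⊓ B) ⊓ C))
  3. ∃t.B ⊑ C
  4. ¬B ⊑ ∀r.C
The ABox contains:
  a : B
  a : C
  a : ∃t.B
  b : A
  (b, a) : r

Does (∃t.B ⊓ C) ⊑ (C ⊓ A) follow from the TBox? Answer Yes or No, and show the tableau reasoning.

No

1. (∃t.B ⊓ C) ⊑ (C ⊓ A)  ⇔  ((∃t.B ⊓ C) ⊓ (¬C ⊔ ¬A)) unsat w.r.t. T
   open: L(x₀) ⊇ {B, C, ¬A, ∀r.∃t.¬A, ∃t.B} (+ ∃-successors)
2. Hence (∃t.B ⊓ C) ⊑ (C ⊓ A): not entailed.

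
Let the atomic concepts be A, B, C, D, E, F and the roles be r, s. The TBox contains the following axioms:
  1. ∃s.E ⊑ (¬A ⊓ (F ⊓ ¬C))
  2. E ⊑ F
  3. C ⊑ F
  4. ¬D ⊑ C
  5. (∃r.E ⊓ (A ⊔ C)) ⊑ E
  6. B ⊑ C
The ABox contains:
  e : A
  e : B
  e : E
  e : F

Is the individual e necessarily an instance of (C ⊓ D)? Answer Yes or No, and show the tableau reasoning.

No

1. e : (C ⊓ D)?  L(e) = {A, B, E, F} ∪ {(¬C ⊔ ¬D)}
   apply at e: B⊑C
   open: L(e) ⊇ {A, B, C, E, F, …} — e ∉ (C ⊓ D) possible
2. Hence e : (C ⊓ D): not entailed.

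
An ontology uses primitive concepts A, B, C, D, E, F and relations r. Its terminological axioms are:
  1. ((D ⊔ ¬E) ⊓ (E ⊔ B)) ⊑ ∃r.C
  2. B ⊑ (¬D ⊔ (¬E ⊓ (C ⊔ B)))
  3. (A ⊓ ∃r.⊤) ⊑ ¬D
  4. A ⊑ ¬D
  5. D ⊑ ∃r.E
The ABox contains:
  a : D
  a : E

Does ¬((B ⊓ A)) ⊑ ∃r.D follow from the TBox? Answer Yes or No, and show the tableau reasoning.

No

1. ¬((B ⊓ A)) ⊑ ∃r.D  ⇔  ((¬B ⊔ ¬A) ⊓ ∀r.¬D) unsat w.r.t. T
   open: L(x₀) ⊇ {E, ¬A, ¬B, ¬D, ∀r.¬D}
2. Hence ¬((B ⊓ A)) ⊑ ∃r.D: not entailed.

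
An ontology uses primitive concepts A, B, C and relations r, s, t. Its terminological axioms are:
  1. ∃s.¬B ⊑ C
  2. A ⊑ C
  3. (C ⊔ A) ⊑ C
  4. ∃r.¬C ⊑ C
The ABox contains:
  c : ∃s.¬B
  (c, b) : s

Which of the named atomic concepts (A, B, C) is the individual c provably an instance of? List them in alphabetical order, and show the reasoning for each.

{C}

1. c : A?  L(c) = {∃s.¬B} ∪ {¬A}
   apply at c: ∃s.¬B⊑C
   open: L(c) ⊇ {C, ¬A, ∀r.C, ∃s.¬B} (+ ∃-successors) — c ∉ A possible
2. c : B?  L(c) = {∃s.¬B} ∪ {¬B}
   apply at c: ∃s.¬B⊑C
   open: L(c) ⊇ {C, ¬A, ¬B, ∀r.C, ∃s.¬B} (+ ∃-successors) — c ∉ B possible
3. c : C?  L(c) = {∃s.¬B} ∪ {¬C}
   clash {C, ¬C} at c — c ∈ C
4. Entailed for c: {C}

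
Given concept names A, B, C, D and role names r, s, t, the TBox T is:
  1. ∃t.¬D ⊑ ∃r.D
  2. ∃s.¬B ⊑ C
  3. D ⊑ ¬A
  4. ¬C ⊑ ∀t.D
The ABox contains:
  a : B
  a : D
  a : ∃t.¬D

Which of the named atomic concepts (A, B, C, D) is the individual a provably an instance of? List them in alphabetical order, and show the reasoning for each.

{B, C, D}

1. a : A?  L(a) = {B, D, ∃t.¬D} ∪ {¬A}
   apply at a: ∃t.¬D⊑∃r.D
   open: L(a) ⊇ {B, C, D, ¬A, ∃r.D, …} (+ ∃-successors) — a ∉ A possible
2. a : B?  L(a) = {B, D, ∃t.¬D} ∪ {¬B}
   clash {B, ¬B} at a — a ∈ B
3. a : C?  L(a) = {B, D, ∃t.¬D} ∪ {¬C}
   clash {C, ¬C} at a — a ∈ C
4. a : D?  L(a) = {B, D, ∃t.¬D} ∪ {¬D}
   clash {D, ¬D} at a — a ∈ D
5. Entailed for a: {B, C, D}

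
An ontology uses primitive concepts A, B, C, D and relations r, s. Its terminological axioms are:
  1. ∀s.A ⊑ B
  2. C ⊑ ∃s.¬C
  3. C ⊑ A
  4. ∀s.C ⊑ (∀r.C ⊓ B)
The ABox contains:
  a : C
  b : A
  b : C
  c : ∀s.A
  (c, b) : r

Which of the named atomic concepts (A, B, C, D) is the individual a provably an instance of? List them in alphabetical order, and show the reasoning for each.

1. a : A?  L(a) = {C} ∪ {¬A}
   clash {A, ¬A} at a — a ∈ A
2. a : B?  L(a) = {C} ∪ {¬B}
   apply at a: C⊑∃s.¬C; C⊑A
   open: L(a) ⊇ {A, C, ¬B, ∃s.¬A, ∃s.¬C} (+ ∃-successors) — a ∉ B possible
3. a : C?  L(a) = {C} ∪ {¬C}
   clash {C, ¬C} at a — a ∈ C
4. a : D?  L(a) = {C} ∪ {¬D}
   apply at a: C⊑∃s.¬C; C⊑A
   open: L(a) ⊇ {A, C, ¬D, ∃s.¬A, ∃s.¬C} (+ ∃-successors) — a ∉ D possible
5. Entailed for a: {A, C}

{A, C}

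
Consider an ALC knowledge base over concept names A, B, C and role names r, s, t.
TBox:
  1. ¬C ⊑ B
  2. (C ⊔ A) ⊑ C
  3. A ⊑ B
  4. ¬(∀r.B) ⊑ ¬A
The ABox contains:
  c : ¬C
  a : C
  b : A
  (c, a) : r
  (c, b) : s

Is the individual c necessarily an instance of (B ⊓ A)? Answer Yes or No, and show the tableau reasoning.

No

1. c : (B ⊓ A)?  L(c) = {¬C} ∪ {(¬B ⊔ ¬A)}
   apply at c: ¬C⊑B
   open: L(c) ⊇ {B, ¬A, ¬C} — c ∉ (B ⊓ A) possible
2. Hence c : (B ⊓ A): not entailed.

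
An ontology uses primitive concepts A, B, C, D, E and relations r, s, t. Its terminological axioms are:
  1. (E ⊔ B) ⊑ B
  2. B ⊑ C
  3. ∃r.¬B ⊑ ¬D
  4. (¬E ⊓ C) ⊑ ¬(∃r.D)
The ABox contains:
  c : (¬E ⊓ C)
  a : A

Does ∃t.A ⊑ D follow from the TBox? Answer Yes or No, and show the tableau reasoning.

1. ∃t.A ⊑ D  ⇔  (∃t.A ⊓ ¬D) unsat w.r.t. T
   open: L(x₀) ⊇ {¬B, ¬C, ¬D, ¬E, ∃t.A} (+ ∃-successors)
2. Hence ∃t.A ⊑ D: not entailed.

No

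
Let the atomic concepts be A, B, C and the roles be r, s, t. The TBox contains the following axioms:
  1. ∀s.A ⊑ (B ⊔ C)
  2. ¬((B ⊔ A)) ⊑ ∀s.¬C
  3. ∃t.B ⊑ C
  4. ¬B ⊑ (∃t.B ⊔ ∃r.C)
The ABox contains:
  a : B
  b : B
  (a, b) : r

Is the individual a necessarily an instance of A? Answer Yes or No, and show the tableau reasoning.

No

1. a : A?  L(a) = {B} ∪ {¬A}
   open: L(a) ⊇ {B, ¬A, ∀t.¬B, ∃s.¬A} (+ ∃-successors) — a ∉ A possible
2. Hence a : A: not entailed.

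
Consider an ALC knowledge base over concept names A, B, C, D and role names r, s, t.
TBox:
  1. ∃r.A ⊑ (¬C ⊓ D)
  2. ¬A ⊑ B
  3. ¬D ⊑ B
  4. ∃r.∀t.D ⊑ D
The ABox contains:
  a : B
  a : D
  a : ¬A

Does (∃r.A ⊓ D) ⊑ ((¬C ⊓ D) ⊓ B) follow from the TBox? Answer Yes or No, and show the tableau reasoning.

No

1. (∃r.A ⊓ D) ⊑ ((¬C ⊓ D) ⊓ B)  ⇔  ((∃r.A ⊓ D) ⊓ ((C ⊔ ¬D) ⊔ ¬B)) unsat w.r.t. T
   apply at x₀: ∃r.A⊑(¬C ⊓ D)
   open: L(x₀) ⊇ {A, D, ¬B, ¬C, ∃r.A} (+ ∃-successors)
2. Hence (∃r.A ⊓ D) ⊑ ((¬C ⊓ D) ⊓ B): not entailed.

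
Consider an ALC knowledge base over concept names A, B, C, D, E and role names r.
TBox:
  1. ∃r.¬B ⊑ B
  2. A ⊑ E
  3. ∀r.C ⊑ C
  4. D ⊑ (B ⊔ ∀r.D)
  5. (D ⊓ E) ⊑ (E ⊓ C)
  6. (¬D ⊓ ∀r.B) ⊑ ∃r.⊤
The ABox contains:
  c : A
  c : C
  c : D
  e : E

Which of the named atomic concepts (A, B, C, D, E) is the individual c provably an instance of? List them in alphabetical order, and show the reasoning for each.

{A, C, D, E}

1. c : A?  L(c) = {A, C, D} ∪ {¬A}
   clash {A, ¬A} at c — c ∈ A
2. c : B?  L(c) = {A, C, D} ∪ {¬B}
   apply at c: A⊑E; D⊑(B ⊔ ∀r.D)
   open: L(c) ⊇ {A, C, D, E, ¬B, …} — c ∉ B possible
3. c : C?  L(c) = {A, C, D} ∪ {¬C}
   clash {C, ¬C} at c — c ∈ C
4. c : D?  L(c) = {A, C, D} ∪ {¬D}
   clash {D, ¬D} at c — c ∈ D
5. c : E?  L(c) = {A, C, D} ∪ {¬E}
   clash {E, ¬E} at c — c ∈ E
6. Entailed for c: {A, C, D, E}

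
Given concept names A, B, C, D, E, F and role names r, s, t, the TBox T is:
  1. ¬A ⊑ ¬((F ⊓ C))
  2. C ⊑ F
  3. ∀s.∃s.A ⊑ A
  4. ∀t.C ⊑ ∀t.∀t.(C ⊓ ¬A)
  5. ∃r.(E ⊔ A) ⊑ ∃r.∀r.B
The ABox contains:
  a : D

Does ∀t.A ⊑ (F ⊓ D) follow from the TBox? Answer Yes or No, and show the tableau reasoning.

No

1. ∀t.A ⊑ (F ⊓ D)  ⇔  (∀t.A ⊓ (¬F ⊔ ¬D)) unsat w.r.t. T
   open: L(x₀) ⊇ {A, ¬C, ¬F, ∀r.(¬E ⊓ ¬A), ∀t.A, …} (+ ∃-successors)
2. Hence ∀t.A ⊑ (F ⊓ D): not entailed.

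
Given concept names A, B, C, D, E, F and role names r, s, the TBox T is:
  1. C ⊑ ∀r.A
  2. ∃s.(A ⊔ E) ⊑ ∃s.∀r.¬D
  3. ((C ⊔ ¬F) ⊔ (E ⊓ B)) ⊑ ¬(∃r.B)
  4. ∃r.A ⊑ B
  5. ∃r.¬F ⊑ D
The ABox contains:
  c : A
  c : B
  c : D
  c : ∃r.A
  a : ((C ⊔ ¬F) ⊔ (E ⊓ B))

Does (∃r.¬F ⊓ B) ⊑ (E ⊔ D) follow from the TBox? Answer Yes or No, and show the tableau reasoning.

Yes

1. (∃r.¬F ⊓ B) ⊑ (E ⊔ D)  ⇔  ((∃r.¬F ⊓ B) ⊓ (¬E ⊓ ¬D)) unsat w.r.t. T
   all branches close; clash {D, ¬D} at x₀
2. Hence (∃r.¬F ⊓ B) ⊑ (E ⊔ D): entailed.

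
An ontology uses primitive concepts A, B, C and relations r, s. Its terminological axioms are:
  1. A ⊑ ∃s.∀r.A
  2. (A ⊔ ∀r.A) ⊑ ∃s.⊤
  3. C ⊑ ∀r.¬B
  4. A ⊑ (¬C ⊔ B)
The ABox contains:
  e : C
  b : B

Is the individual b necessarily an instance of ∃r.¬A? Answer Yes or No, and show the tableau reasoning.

No

1. b : ∃r.¬A?  L(b) = {B} ∪ {∀r.A}
   open: L(b) ⊇ {B, ¬A, ¬C, ∀r.A, ∃s.⊤} (+ ∃-successors) — b ∉ ∃r.¬A possible
2. Hence b : ∃r.¬A: not entailed.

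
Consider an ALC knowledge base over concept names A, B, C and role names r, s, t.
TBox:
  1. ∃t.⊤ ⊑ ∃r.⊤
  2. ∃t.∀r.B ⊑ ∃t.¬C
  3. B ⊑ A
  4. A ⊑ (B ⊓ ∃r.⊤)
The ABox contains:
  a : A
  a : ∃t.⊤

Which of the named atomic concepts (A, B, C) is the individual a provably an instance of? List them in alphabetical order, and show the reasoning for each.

{A, B}

1. a : A?  L(a) = {A, ∃t.⊤} ∪ {¬A}
   clash {A, ¬A} at a — a ∈ A
2. a : B?  L(a) = {A, ∃t.⊤} ∪ {¬B}
   clash {B, ¬B} at a — a ∈ B
3. a : C?  L(a) = {A, ∃t.⊤} ∪ {¬C}
   apply at a: ∃t.⊤⊑∃r.⊤; A⊑(B ⊓ ∃r.⊤)
   open: L(a) ⊇ {A, B, ¬C, ∀t.∃r.¬B, ∃r.⊤, …} (+ ∃-successors) — a ∉ C possible
4. Entailed for a: {A, B}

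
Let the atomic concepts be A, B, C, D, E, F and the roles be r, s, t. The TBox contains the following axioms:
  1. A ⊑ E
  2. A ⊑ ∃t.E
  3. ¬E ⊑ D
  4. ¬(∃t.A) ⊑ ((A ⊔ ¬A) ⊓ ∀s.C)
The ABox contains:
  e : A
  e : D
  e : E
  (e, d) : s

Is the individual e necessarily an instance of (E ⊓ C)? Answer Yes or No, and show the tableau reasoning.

No

1. e : (E ⊓ C)?  L(e) = {A, D, E} ∪ {(¬E ⊔ ¬C)}
   apply at e: A⊑∃t.E
   open: L(e) ⊇ {A, D, E, ¬C, ∃t.A, …} (+ ∃-successors) — e ∉ (E ⊓ C) possible
2. Hence e : (E ⊓ C): not entailed.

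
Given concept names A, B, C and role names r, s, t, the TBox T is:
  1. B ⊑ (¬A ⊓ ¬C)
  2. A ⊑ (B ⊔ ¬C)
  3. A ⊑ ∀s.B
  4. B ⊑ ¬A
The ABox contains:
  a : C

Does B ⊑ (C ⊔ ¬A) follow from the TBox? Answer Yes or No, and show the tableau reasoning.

Yes

1. B ⊑ (C ⊔ ¬A)  ⇔  (B ⊓ (¬C ⊓ A)) unsat w.r.t. T
   all branches close; clash {A, ¬A} at x₀
2. Hence B ⊑ (C ⊔ ¬A): entailed.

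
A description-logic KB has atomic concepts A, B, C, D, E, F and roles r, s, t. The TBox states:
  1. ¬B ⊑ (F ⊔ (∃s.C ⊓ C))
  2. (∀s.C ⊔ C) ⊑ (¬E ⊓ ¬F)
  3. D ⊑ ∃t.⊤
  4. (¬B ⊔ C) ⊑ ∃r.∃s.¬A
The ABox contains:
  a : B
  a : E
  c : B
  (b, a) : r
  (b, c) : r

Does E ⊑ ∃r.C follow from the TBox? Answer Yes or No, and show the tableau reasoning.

No

1. E ⊑ ∃r.C  ⇔  (E ⊓ ∀r.¬C) unsat w.r.t. T
   open: L(x₀) ⊇ {B, E, ¬C, ¬D, ∀r.¬C, …} (+ ∃-successors)
2. Hence E ⊑ ∃r.C: not entailed.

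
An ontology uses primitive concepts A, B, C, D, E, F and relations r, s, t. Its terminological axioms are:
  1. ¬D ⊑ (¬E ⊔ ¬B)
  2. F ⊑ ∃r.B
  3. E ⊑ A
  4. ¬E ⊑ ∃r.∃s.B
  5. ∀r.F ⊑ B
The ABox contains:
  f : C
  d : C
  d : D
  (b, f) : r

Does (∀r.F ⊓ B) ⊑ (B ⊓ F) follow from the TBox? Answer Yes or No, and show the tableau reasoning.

No

1. (∀r.F ⊓ B) ⊑ (B ⊓ F)  ⇔  ((∀r.F ⊓ B) ⊓ (¬B ⊔ ¬F)) unsat w.r.t. T
   open: L(x₀) ⊇ {B, D, ¬E, ¬F, ∀r.F, …} (+ ∃-successors)
2. Hence (∀r.F ⊓ B) ⊑ (B ⊓ F): not entailed.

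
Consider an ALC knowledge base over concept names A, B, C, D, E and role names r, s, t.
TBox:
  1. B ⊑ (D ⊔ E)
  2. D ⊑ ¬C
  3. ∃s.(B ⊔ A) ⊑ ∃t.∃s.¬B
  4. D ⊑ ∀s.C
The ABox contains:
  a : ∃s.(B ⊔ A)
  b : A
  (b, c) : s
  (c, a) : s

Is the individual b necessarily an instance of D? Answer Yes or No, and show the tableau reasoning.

1. b : D?  L(b) = {A} ∪ {¬D}
   open: L(b) ⊇ {A, ¬B, ¬D, ∀s.(¬B ⊓ ¬A)} — b ∉ D possible
2. Hence b : D: not entailed.

No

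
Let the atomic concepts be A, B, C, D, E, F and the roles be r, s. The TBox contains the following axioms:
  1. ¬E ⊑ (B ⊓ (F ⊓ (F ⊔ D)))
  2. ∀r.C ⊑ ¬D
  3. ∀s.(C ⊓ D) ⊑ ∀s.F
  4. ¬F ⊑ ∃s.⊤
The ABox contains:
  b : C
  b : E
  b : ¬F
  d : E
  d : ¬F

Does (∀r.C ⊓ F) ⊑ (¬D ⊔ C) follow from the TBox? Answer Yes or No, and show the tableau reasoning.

Yes

1. (∀r.C ⊓ F) ⊑ (¬D ⊔ C)  ⇔  ((∀r.C ⊓ F) ⊓ (D ⊓ ¬C)) unsat w.r.t. T
   all branches close; clash {D, ¬D} at x₀
2. Hence (∀r.C ⊓ F) ⊑ (¬D ⊔ C): entailed.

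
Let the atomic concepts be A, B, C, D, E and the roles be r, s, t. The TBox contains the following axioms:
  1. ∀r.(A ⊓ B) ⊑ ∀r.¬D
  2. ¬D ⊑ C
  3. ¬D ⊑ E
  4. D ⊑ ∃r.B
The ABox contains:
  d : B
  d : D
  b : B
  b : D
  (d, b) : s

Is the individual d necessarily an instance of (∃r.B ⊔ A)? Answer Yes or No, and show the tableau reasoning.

Yes

1. d : (∃r.B ⊔ A)?  L(d) = {B, D} ∪ {(∀r.¬B ⊓ ¬A)}
   clash {B, ¬B} at an ∃-successor — d ∈ (∃r.B ⊔ A)
2. Hence d : (∃r.B ⊔ A): entailed.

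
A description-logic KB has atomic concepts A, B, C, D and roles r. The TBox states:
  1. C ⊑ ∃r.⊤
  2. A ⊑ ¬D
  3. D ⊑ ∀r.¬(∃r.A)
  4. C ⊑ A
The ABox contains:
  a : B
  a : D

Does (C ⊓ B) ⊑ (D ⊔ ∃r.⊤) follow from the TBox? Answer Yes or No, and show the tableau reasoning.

1. (C ⊓ B) ⊑ (D ⊔ ∃r.⊤)  ⇔  ((C ⊓ B) ⊓ (¬D ⊓ ∀r.⊥)) unsat w.r.t. T
   all branches close; clash ⊥ at an ∃-successor
2. Hence (C ⊓ B) ⊑ (D ⊔ ∃r.⊤): entailed.

Yes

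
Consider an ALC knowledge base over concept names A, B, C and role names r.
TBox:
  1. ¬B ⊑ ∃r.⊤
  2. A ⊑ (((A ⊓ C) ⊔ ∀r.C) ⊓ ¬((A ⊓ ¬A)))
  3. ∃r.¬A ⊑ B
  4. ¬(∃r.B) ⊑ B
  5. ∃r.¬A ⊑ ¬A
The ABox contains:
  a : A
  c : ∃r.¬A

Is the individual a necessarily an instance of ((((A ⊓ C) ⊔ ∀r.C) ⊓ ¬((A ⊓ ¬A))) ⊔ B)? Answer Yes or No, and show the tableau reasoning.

Yes

1. a : ((((A ⊓ C) ⊔ ∀r.C) ⊓ ¬((A ⊓ ¬A))) ⊔ B)?  L(a) = {A} ∪ {((((¬A ⊔ ¬C) ⊓ ∃r.¬C) ⊔ (A ⊓ ¬A)) ⊓ ¬B)}
   clash {B, ¬B} at a — a ∈ ((((A ⊓ C) ⊔ ∀r.C) ⊓ ¬((A ⊓ ¬A))) ⊔ B)
2. Hence a : ((((A ⊓ C) ⊔ ∀r.C) ⊓ ¬((A ⊓ ¬A))) ⊔ B): entailed.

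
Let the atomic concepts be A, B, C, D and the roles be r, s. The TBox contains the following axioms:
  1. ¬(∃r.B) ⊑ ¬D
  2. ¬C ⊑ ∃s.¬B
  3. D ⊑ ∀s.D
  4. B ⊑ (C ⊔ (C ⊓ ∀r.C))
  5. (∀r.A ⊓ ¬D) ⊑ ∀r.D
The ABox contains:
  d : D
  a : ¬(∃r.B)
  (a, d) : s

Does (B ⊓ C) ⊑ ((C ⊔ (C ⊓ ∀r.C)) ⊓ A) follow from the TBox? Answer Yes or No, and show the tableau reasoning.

No

1. (B ⊓ C) ⊑ ((C ⊔ (C ⊓ ∀r.C)) ⊓ A)  ⇔  ((B ⊓ C) ⊓ ((¬C ⊓ (¬C ⊔ ∃r.¬C)) ⊔ ¬A)) unsat w.r.t. T
   apply at x₀: B⊑(C ⊔ (C ⊓ ∀r.C))
   open: L(x₀) ⊇ {B, C, ¬A, ¬D, ∃r.¬A} (+ ∃-successors)
2. Hence (B ⊓ C) ⊑ ((C ⊔ (C ⊓ ∀r.C)) ⊓ A): not entailed.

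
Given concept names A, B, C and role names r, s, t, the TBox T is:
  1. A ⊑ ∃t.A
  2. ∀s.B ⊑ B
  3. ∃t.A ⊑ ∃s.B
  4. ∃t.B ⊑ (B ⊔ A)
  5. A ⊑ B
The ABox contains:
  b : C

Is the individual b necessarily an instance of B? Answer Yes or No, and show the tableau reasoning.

No

1. b : B?  L(b) = {C} ∪ {¬B}
   open: L(b) ⊇ {C, ¬A, ¬B, ∀t.¬A, ∀t.¬B, …} (+ ∃-successors) — b ∉ B possible
2. Hence b : B: not entailed.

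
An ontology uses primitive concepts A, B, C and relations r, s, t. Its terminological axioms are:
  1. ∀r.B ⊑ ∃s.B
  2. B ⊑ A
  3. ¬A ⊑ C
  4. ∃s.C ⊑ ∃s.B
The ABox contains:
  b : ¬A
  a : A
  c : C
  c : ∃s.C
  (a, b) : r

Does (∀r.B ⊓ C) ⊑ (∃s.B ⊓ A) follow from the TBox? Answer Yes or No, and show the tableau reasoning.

No

1. (∀r.B ⊓ C) ⊑ (∃s.B ⊓ A)  ⇔  ((∀r.B ⊓ C) ⊓ (∀s.¬B ⊔ ¬A)) unsat w.r.t. T
   apply at x₀: ∀r.B⊑∃s.B
   open: L(x₀) ⊇ {C, ¬A, ¬B, ∀r.B, ∀s.¬C, …} (+ ∃-successors)
2. Hence (∀r.B ⊓ C) ⊑ (∃s.B ⊓ A): not entailed.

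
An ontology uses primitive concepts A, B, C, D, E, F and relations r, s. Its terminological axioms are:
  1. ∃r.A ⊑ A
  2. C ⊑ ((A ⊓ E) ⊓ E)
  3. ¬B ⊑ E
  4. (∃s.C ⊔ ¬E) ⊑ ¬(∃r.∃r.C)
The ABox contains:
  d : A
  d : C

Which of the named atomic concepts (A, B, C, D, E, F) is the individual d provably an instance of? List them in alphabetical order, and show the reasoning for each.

1. d : A?  L(d) = {A, C} ∪ {¬A}
   clash {A, ¬A} at d — d ∈ A
2. d : B?  L(d) = {A, C} ∪ {¬B}
   apply at d: C⊑((A ⊓ E) ⊓ E); ¬B⊑E
   open: L(d) ⊇ {A, C, E, ¬B, ∀s.¬C} — d ∉ B possible
3. d : C?  L(d) = {A, C} ∪ {¬C}
   clash {C, ¬C} at d — d ∈ C
4. d : D?  L(d) = {A, C} ∪ {¬D}
   apply at d: C⊑((A ⊓ E) ⊓ E)
   open: L(d) ⊇ {A, B, C, E, ¬D, …} — d ∉ D possible
5. d : E?  L(d) = {A, C} ∪ {¬E}
   clash {E, ¬E} at d — d ∈ E
6. d : F?  L(d) = {A, C} ∪ {¬F}
   apply at d: C⊑((A ⊓ E) ⊓ E)
   open: L(d) ⊇ {A, B, C, E, ¬F, …} — d ∉ F possible
7. Entailed for d: {A, C, E}

{A, C, E}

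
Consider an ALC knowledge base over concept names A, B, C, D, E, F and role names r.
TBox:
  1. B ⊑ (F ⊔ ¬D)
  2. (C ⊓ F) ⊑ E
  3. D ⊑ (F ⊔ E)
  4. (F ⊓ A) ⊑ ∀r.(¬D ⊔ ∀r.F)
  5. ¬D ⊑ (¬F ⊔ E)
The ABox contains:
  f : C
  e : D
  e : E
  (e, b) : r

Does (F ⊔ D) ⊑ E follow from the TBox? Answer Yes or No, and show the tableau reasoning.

1. (F ⊔ D) ⊑ E  ⇔  ((F ⊔ D) ⊓ ¬E) unsat w.r.t. T
   open: L(x₀) ⊇ {D, F, ¬A, ¬B, ¬C, …}
2. Hence (F ⊔ D) ⊑ E: not entailed.

No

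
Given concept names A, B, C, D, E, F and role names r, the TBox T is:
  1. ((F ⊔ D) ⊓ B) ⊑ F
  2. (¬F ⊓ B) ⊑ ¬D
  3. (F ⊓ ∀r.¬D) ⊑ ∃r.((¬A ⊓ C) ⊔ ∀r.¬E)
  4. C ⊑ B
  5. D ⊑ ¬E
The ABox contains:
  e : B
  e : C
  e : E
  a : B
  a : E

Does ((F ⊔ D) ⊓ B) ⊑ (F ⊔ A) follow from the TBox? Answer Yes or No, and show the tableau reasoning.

Yes

1. ((F ⊔ D) ⊓ B) ⊑ (F ⊔ A)  ⇔  (((F ⊔ D) ⊓ B) ⊓ (¬F ⊓ ¬A)) unsat w.r.t. T
   all branches close; clash {D, ¬D} at x₀
2. Hence ((F ⊔ D) ⊓ B) ⊑ (F ⊔ A): entailed.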